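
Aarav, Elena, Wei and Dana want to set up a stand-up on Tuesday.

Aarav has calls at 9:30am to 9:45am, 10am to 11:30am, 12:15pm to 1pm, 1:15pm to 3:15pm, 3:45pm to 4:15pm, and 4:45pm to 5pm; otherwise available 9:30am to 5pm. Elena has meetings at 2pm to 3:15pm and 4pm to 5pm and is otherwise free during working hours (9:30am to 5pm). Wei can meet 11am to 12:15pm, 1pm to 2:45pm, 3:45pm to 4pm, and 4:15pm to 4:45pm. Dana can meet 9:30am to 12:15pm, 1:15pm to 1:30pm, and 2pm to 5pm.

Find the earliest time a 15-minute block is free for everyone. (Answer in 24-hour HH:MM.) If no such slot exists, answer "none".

11:30

Aarav free within 09:30–17:00: 09:45–10:00, 11:30–12:15, 13:00–13:15, 15:15–15:45, 16:15–16:45.
Elena free within 09:30–17:00: 09:30–14:00, 15:15–16:00.
Aarav ∩ Elena: 09:45–10:00, 11:30–12:15, 13:00–13:15, 15:15–15:45.
Aarav ∩ Elena ∩ Wei: 11:30–12:15, 13:00–13:15.
Aarav ∩ Elena ∩ Wei ∩ Dana: 11:30–12:15.
Windows ≥ 15 min: 11:30–12:15.
Earliest such window starts at 11:30.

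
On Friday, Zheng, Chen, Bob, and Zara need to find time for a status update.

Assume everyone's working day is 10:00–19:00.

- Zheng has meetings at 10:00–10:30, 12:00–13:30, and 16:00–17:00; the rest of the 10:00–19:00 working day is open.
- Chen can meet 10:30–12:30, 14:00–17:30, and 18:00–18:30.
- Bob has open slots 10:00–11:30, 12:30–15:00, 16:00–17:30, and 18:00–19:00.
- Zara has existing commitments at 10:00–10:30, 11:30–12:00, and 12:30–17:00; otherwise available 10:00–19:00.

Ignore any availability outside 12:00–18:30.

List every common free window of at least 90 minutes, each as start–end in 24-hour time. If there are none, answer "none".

Zheng free within 10:00–19:00: 10:30–12:00, 13:30–16:00, 17:00–19:00.
Zara free within 10:00–19:00: 10:30–11:30, 12:00–12:30, 17:00–19:00.
Zheng ∩ Chen: 10:30–12:00, 14:00–16:00, 17:00–17:30, 18:00–18:30.
Zheng ∩ Chen ∩ Bob: 10:30–11:30, 14:00–15:00, 17:00–17:30, 18:00–18:30.
Zheng ∩ Chen ∩ Bob ∩ Zara: 10:30–11:30, 17:00–17:30, 18:00–18:30.
Restricted to 12:00–18:30: 17:00–17:30, 18:00–18:30.
Windows ≥ 90 min: (none).

none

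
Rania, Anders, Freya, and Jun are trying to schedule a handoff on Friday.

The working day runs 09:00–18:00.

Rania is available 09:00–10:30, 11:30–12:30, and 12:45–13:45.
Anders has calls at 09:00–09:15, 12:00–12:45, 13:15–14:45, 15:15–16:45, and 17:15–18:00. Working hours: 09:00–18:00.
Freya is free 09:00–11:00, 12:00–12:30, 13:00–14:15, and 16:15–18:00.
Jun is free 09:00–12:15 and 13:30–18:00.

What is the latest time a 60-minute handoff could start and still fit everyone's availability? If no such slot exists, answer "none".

Anders free within 09:00–18:00: 09:15–12:00, 12:45–13:15, 14:45–15:15, 16:45–17:15.
Rania ∩ Anders: 09:15–10:30, 11:30–12:00, 12:45–13:15.
Rania ∩ Anders ∩ Freya: 09:15–10:30, 13:00–13:15.
Rania ∩ Anders ∩ Freya ∩ Jun: 09:15–10:30.
Windows ≥ 60 min: 09:15–10:30.
Latest start in the last window 09:15–10:30 is 10:30 − 60 min = 09:30.

09:30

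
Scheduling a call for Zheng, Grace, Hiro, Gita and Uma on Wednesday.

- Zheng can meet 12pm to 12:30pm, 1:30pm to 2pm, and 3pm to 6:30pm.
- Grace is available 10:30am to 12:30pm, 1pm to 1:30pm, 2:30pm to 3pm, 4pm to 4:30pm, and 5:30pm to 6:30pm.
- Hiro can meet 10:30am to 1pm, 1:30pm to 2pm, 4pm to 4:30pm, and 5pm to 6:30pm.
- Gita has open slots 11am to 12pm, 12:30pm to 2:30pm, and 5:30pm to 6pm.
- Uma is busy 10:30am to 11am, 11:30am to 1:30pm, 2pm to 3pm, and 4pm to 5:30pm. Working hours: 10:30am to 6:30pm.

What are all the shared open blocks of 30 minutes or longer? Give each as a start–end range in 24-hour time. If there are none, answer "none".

17:30–18:00

Uma free within 10:30–18:30: 11:00–11:30, 13:30–14:00, 15:00–16:00, 17:30–18:30.
Zheng ∩ Grace: 12:00–12:30, 16:00–16:30, 17:30–18:30.
Zheng ∩ Grace ∩ Hiro: 12:00–12:30, 16:00–16:30, 17:30–18:30.
Zheng ∩ Grace ∩ Hiro ∩ Gita: 17:30–18:00.
Zheng ∩ Grace ∩ Hiro ∩ Gita ∩ Uma: 17:30–18:00.
Windows ≥ 30 min: 17:30–18:00.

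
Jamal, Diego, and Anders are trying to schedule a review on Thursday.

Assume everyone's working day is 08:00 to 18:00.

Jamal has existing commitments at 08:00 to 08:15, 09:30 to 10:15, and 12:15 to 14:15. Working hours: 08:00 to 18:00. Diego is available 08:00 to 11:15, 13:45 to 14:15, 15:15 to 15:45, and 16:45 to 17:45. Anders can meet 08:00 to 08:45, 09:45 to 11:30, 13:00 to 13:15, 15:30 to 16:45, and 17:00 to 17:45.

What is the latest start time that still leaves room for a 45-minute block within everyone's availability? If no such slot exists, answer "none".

Jamal free within 08:00–18:00: 08:15–09:30, 10:15–12:15, 14:15–18:00.
Jamal ∩ Diego: 08:15–09:30, 10:15–11:15, 15:15–15:45, 16:45–17:45.
Jamal ∩ Diego ∩ Anders: 08:15–08:45, 10:15–11:15, 15:30–15:45, 17:00–17:45.
Windows ≥ 45 min: 10:15–11:15, 17:00–17:45.
Latest start in the last window 17:00–17:45 is 17:45 − 45 min = 17:00.

17:00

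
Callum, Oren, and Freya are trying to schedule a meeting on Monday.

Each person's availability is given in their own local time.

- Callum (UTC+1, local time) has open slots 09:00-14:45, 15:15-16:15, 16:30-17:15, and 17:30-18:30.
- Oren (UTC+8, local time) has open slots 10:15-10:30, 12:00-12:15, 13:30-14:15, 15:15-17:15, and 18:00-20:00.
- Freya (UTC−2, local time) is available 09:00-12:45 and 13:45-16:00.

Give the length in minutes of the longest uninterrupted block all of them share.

60 minutes

Callum → UTC: 08:00–13:45, 14:15–15:15, 15:30–16:15, 16:30–17:30.
Oren → UTC: 02:15–02:30, 04:00–04:15, 05:30–06:15, 07:15–09:15, 10:00–12:00.
Freya → UTC: 11:00–14:45, 15:45–18:00.
Callum ∩ Oren: 08:00–09:15, 10:00–12:00.
Callum ∩ Oren ∩ Freya: 11:00–12:00.
Single common window of 60 minutes.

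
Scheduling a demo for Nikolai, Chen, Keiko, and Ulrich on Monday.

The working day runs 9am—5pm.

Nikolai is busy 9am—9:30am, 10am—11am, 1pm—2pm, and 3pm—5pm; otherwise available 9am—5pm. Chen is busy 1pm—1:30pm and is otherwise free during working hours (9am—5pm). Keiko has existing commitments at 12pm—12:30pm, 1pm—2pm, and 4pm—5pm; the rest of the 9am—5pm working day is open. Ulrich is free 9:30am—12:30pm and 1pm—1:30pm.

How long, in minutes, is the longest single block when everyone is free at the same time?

60 minutes

Nikolai free within 09:00–17:00: 09:30–10:00, 11:00–13:00, 14:00–15:00.
Chen free within 09:00–17:00: 09:00–13:00, 13:30–17:00.
Keiko free within 09:00–17:00: 09:00–12:00, 12:30–13:00, 14:00–16:00.
Nikolai ∩ Chen: 09:30–10:00, 11:00–13:00, 14:00–15:00.
Nikolai ∩ Chen ∩ Keiko: 09:30–10:00, 11:00–12:00, 12:30–13:00, 14:00–15:00.
Nikolai ∩ Chen ∩ Keiko ∩ Ulrich: 09:30–10:00, 11:00–12:00.
Common window lengths: 30, 60 min; longest is 60.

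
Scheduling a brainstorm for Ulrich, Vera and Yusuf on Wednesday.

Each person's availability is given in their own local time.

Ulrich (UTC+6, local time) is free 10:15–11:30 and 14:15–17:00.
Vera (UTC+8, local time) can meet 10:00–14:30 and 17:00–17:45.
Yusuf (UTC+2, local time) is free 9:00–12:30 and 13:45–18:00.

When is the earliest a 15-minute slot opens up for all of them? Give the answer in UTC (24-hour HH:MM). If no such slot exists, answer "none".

09:00

Ulrich → UTC: 04:15–05:30, 08:15–11:00.
Vera → UTC: 02:00–06:30, 09:00–09:45.
Yusuf → UTC: 07:00–10:30, 11:45–16:00.
Ulrich ∩ Vera: 04:15–05:30, 09:00–09:45.
Ulrich ∩ Vera ∩ Yusuf: 09:00–09:45.
Windows ≥ 15 min: 09:00–09:45.
Earliest such window starts at 09:00.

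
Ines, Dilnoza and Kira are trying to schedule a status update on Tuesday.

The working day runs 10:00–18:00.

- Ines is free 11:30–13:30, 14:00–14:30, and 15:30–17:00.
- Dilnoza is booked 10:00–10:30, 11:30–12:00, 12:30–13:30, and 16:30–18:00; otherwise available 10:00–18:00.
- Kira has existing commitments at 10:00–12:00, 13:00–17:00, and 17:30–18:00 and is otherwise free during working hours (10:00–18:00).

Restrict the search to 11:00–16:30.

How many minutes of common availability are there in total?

Dilnoza free within 10:00–18:00: 10:30–11:30, 12:00–12:30, 13:30–16:30.
Kira free within 10:00–18:00: 12:00–13:00, 17:00–17:30.
Ines ∩ Dilnoza: 12:00–12:30, 14:00–14:30, 15:30–16:30.
Ines ∩ Dilnoza ∩ Kira: 12:00–12:30.
Restricted to 11:00–16:30: 12:00–12:30.
Total common minutes: 30.

30 minutes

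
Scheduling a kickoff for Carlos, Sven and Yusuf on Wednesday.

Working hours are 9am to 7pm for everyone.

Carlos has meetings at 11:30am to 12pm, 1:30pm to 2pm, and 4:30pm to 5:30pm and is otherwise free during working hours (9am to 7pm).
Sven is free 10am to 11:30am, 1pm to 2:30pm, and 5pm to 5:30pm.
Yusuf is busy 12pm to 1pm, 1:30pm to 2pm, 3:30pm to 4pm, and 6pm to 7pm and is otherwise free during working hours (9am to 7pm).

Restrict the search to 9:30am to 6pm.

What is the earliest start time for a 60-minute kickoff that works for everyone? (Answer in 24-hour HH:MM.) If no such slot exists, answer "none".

Carlos free within 09:00–19:00: 09:00–11:30, 12:00–13:30, 14:00–16:30, 17:30–19:00.
Yusuf free within 09:00–19:00: 09:00–12:00, 13:00–13:30, 14:00–15:30, 16:00–18:00.
Carlos ∩ Sven: 10:00–11:30, 13:00–13:30, 14:00–14:30.
Carlos ∩ Sven ∩ Yusuf: 10:00–11:30, 13:00–13:30, 14:00–14:30.
Restricted to 09:30–18:00: 10:00–11:30, 13:00–13:30, 14:00–14:30.
Windows ≥ 60 min: 10:00–11:30.
Earliest such window starts at 10:00.

10:00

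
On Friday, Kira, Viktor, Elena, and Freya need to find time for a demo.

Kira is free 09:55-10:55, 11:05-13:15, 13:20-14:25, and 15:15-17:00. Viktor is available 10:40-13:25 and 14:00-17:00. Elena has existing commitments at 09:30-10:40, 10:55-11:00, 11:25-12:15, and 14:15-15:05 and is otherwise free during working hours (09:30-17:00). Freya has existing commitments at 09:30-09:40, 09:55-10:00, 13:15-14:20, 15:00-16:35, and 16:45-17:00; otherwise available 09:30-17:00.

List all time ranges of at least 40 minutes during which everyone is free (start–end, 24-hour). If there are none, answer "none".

Elena free within 09:30–17:00: 10:40–10:55, 11:00–11:25, 12:15–14:15, 15:05–17:00.
Freya free within 09:30–17:00: 09:40–09:55, 10:00–13:15, 14:20–15:00, 16:35–16:45.
Kira ∩ Viktor: 10:40–10:55, 11:05–13:15, 13:20–13:25, 14:00–14:25, 15:15–17:00.
Kira ∩ Viktor ∩ Elena: 10:40–10:55, 11:05–11:25, 12:15–13:15, 13:20–13:25, 14:00–14:15, 15:15–17:00.
Kira ∩ Viktor ∩ Elena ∩ Freya: 10:40–10:55, 11:05–11:25, 12:15–13:15, 16:35–16:45.
Windows ≥ 40 min: 12:15–13:15.

12:15–13:15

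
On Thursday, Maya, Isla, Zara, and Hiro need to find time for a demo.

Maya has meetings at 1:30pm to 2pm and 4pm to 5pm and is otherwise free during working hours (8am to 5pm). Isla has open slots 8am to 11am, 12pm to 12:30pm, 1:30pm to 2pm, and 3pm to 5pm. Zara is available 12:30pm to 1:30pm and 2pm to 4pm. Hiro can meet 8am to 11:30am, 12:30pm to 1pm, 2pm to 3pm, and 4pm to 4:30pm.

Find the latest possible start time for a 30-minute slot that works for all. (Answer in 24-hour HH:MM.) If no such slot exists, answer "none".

Maya free within 08:00–17:00: 08:00–13:30, 14:00–16:00.
Maya ∩ Isla: 08:00–11:00, 12:00–12:30, 15:00–16:00.
Maya ∩ Isla ∩ Zara: 15:00–16:00.
Maya ∩ Isla ∩ Zara ∩ Hiro: (none).
Windows ≥ 30 min: (none).

none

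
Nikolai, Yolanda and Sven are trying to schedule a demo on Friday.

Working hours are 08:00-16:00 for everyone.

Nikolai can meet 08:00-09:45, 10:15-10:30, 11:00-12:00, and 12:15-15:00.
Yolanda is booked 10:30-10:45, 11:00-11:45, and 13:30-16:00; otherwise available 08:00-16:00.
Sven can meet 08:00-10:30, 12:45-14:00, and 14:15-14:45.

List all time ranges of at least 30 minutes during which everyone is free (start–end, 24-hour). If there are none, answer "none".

08:00–09:45, 12:45–13:30

Yolanda free within 08:00–16:00: 08:00–10:30, 10:45–11:00, 11:45–13:30.
Nikolai ∩ Yolanda: 08:00–09:45, 10:15–10:30, 11:45–12:00, 12:15–13:30.
Nikolai ∩ Yolanda ∩ Sven: 08:00–09:45, 10:15–10:30, 12:45–13:30.
Windows ≥ 30 min: 08:00–09:45, 12:45–13:30.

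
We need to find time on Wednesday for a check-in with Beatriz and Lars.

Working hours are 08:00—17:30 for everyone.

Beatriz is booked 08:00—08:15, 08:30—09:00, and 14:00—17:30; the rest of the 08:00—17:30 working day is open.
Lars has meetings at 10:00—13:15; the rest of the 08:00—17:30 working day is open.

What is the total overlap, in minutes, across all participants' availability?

Beatriz free within 08:00–17:30: 08:15–08:30, 09:00–14:00.
Lars free within 08:00–17:30: 08:00–10:00, 13:15–17:30.
Beatriz ∩ Lars: 08:15–08:30, 09:00–10:00, 13:15–14:00.
Total common minutes: 15 + 60 + 45 = 120.

120 minutes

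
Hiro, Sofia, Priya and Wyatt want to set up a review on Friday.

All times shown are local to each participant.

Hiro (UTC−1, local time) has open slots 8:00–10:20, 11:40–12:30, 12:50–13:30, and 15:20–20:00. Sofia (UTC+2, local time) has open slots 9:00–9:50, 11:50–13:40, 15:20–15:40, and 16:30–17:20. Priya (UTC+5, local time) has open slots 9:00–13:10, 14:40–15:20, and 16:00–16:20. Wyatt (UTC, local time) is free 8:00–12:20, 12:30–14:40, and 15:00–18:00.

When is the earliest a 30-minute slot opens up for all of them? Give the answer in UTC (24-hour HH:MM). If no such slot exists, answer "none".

09:50

Hiro → UTC: 09:00–11:20, 12:40–13:30, 13:50–14:30, 16:20–21:00.
Sofia → UTC: 07:00–07:50, 09:50–11:40, 13:20–13:40, 14:30–15:20.
Priya → UTC: 04:00–08:10, 09:40–10:20, 11:00–11:20.
Wyatt → UTC: 08:00–12:20, 12:30–14:40, 15:00–18:00.
Hiro ∩ Sofia: 09:50–11:20, 13:20–13:30.
Hiro ∩ Sofia ∩ Priya: 09:50–10:20, 11:00–11:20.
Hiro ∩ Sofia ∩ Priya ∩ Wyatt: 09:50–10:20, 11:00–11:20.
Windows ≥ 30 min: 09:50–10:20.
Earliest such window starts at 09:50.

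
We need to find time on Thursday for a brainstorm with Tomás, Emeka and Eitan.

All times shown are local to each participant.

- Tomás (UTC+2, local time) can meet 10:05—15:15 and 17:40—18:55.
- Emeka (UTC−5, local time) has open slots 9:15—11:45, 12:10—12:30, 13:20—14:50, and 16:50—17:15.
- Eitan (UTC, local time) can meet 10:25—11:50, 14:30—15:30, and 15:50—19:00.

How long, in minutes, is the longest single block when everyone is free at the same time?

Tomás → UTC: 08:05–13:15, 15:40–16:55.
Emeka → UTC: 14:15–16:45, 17:10–17:30, 18:20–19:50, 21:50–22:15.
Eitan → UTC: 10:25–11:50, 14:30–15:30, 15:50–19:00.
Tomás ∩ Emeka: 15:40–16:45.
Tomás ∩ Emeka ∩ Eitan: 15:50–16:45.
Single common window of 55 minutes.

55 minutes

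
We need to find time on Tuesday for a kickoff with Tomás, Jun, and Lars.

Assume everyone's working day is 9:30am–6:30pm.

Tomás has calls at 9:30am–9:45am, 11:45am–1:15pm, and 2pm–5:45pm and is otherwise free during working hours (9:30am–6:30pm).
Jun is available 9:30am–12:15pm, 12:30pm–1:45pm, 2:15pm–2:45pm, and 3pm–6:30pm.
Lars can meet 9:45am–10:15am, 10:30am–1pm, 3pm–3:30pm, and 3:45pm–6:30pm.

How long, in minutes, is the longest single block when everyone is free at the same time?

75 minutes

Tomás free within 09:30–18:30: 09:45–11:45, 13:15–14:00, 17:45–18:30.
Tomás ∩ Jun: 09:45–11:45, 13:15–13:45, 17:45–18:30.
Tomás ∩ Jun ∩ Lars: 09:45–10:15, 10:30–11:45, 17:45–18:30.
Common window lengths: 30, 75, 45 min; longest is 75.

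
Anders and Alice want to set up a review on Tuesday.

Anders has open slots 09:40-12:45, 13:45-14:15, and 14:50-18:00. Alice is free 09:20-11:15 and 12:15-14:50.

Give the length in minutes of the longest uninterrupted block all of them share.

Anders ∩ Alice: 09:40–11:15, 12:15–12:45, 13:45–14:15.
Common window lengths: 95, 30, 30 min; longest is 95.

95 minutes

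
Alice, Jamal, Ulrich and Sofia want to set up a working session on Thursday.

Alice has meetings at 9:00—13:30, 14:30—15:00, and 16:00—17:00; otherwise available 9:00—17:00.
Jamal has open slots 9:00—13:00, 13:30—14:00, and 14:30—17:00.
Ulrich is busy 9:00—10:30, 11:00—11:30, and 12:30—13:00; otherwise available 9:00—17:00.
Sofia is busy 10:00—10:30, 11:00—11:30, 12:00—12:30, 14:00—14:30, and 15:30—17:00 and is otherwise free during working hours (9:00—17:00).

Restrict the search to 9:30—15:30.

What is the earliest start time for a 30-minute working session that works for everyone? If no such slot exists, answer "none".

Alice free within 09:00–17:00: 13:30–14:30, 15:00–16:00.
Ulrich free within 09:00–17:00: 10:30–11:00, 11:30–12:30, 13:00–17:00.
Sofia free within 09:00–17:00: 09:00–10:00, 10:30–11:00, 11:30–12:00, 12:30–14:00, 14:30–15:30.
Alice ∩ Jamal: 13:30–14:00, 15:00–16:00.
Alice ∩ Jamal ∩ Ulrich: 13:30–14:00, 15:00–16:00.
Alice ∩ Jamal ∩ Ulrich ∩ Sofia: 13:30–14:00, 15:00–15:30.
Restricted to 09:30–15:30: 13:30–14:00, 15:00–15:30.
Windows ≥ 30 min: 13:30–14:00, 15:00–15:30.
Earliest such window starts at 13:30.

13:30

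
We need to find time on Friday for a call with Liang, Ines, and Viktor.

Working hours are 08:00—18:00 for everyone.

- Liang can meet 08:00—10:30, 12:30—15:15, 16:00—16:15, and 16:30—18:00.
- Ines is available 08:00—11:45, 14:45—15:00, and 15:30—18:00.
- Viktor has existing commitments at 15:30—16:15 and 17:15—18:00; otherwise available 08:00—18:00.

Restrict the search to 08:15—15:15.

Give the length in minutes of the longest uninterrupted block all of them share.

135 minutes

Viktor free within 08:00–18:00: 08:00–15:30, 16:15–17:15.
Liang ∩ Ines: 08:00–10:30, 14:45–15:00, 16:00–16:15, 16:30–18:00.
Liang ∩ Ines ∩ Viktor: 08:00–10:30, 14:45–15:00, 16:30–17:15.
Restricted to 08:15–15:15: 08:15–10:30, 14:45–15:00.
Common window lengths: 135, 15 min; longest is 135.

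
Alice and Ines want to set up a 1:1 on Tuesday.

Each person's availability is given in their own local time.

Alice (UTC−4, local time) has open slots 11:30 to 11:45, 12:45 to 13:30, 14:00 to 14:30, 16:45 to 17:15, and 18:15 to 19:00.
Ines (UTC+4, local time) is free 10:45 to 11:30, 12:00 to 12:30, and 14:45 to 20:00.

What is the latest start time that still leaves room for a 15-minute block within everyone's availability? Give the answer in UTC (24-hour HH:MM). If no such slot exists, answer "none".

Alice → UTC: 15:30–15:45, 16:45–17:30, 18:00–18:30, 20:45–21:15, 22:15–23:00.
Ines → UTC: 06:45–07:30, 08:00–08:30, 10:45–16:00.
Alice ∩ Ines: 15:30–15:45.
Windows ≥ 15 min: 15:30–15:45.
Latest start in the last window 15:30–15:45 is 15:45 − 15 min = 15:30.

15:30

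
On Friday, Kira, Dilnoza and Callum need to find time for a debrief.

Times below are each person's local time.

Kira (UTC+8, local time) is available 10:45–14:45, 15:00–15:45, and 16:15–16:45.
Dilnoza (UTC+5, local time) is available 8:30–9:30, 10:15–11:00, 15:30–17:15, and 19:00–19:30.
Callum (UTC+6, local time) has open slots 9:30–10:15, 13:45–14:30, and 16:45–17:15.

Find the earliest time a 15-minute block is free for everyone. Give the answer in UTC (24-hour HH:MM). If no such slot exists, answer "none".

03:30

Kira → UTC: 02:45–06:45, 07:00–07:45, 08:15–08:45.
Dilnoza → UTC: 03:30–04:30, 05:15–06:00, 10:30–12:15, 14:00–14:30.
Callum → UTC: 03:30–04:15, 07:45–08:30, 10:45–11:15.
Kira ∩ Dilnoza: 03:30–04:30, 05:15–06:00.
Kira ∩ Dilnoza ∩ Callum: 03:30–04:15.
Windows ≥ 15 min: 03:30–04:15.
Earliest such window starts at 03:30.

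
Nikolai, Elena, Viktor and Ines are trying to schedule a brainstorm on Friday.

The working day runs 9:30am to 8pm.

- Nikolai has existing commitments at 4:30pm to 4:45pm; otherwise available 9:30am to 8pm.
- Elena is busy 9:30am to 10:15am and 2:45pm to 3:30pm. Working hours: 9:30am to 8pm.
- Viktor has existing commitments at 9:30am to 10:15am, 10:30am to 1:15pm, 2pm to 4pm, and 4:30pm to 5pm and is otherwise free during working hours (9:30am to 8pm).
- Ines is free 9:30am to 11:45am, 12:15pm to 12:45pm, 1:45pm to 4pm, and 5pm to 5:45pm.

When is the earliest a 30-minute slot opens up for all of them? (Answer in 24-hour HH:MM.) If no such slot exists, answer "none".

17:00

Nikolai free within 09:30–20:00: 09:30–16:30, 16:45–20:00.
Elena free within 09:30–20:00: 10:15–14:45, 15:30–20:00.
Viktor free within 09:30–20:00: 10:15–10:30, 13:15–14:00, 16:00–16:30, 17:00–20:00.
Nikolai ∩ Elena: 10:15–14:45, 15:30–16:30, 16:45–20:00.
Nikolai ∩ Elena ∩ Viktor: 10:15–10:30, 13:15–14:00, 16:00–16:30, 17:00–20:00.
Nikolai ∩ Elena ∩ Viktor ∩ Ines: 10:15–10:30, 13:45–14:00, 17:00–17:45.
Windows ≥ 30 min: 17:00–17:45.
Earliest such window starts at 17:00.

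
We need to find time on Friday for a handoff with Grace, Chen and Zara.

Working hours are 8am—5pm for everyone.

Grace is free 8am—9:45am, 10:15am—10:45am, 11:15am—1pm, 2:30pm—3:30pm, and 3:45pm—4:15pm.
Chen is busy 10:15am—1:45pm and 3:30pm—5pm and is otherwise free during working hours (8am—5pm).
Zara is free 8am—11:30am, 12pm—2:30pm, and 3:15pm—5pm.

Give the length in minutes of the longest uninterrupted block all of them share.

Chen free within 08:00–17:00: 08:00–10:15, 13:45–15:30.
Grace ∩ Chen: 08:00–09:45, 14:30–15:30.
Grace ∩ Chen ∩ Zara: 08:00–09:45, 15:15–15:30.
Common window lengths: 105, 15 min; longest is 105.

105 minutes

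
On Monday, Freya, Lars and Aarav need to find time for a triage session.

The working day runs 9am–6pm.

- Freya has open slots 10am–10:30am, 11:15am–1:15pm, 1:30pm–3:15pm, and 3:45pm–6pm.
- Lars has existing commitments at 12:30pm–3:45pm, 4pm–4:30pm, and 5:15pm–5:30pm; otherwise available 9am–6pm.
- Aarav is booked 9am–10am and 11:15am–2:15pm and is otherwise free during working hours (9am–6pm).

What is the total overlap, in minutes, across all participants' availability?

Lars free within 09:00–18:00: 09:00–12:30, 15:45–16:00, 16:30–17:15, 17:30–18:00.
Aarav free within 09:00–18:00: 10:00–11:15, 14:15–18:00.
Freya ∩ Lars: 10:00–10:30, 11:15–12:30, 15:45–16:00, 16:30–17:15, 17:30–18:00.
Freya ∩ Lars ∩ Aarav: 10:00–10:30, 15:45–16:00, 16:30–17:15, 17:30–18:00.
Total common minutes: 30 + 15 + 45 + 30 = 120.

120 minutes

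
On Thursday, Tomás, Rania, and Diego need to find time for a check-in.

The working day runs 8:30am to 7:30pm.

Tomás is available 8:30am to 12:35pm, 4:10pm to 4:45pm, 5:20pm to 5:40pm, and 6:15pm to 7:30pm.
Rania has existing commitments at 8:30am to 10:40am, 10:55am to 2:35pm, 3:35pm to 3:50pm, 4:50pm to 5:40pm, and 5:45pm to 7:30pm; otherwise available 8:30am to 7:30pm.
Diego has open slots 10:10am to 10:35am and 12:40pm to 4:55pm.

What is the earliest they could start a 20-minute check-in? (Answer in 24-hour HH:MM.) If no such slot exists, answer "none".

Rania free within 08:30–19:30: 10:40–10:55, 14:35–15:35, 15:50–16:50, 17:40–17:45.
Tomás ∩ Rania: 10:40–10:55, 16:10–16:45.
Tomás ∩ Rania ∩ Diego: 16:10–16:45.
Windows ≥ 20 min: 16:10–16:45.
Earliest such window starts at 16:10.

16:10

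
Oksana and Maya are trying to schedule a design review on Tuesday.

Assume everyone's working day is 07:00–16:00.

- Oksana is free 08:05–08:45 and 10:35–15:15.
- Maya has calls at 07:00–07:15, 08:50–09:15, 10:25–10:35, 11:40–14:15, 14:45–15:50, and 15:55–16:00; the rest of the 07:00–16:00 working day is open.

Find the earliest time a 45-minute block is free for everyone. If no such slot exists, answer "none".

Maya free within 07:00–16:00: 07:15–08:50, 09:15–10:25, 10:35–11:40, 14:15–14:45, 15:50–15:55.
Oksana ∩ Maya: 08:05–08:45, 10:35–11:40, 14:15–14:45.
Windows ≥ 45 min: 10:35–11:40.
Earliest such window starts at 10:35.

10:35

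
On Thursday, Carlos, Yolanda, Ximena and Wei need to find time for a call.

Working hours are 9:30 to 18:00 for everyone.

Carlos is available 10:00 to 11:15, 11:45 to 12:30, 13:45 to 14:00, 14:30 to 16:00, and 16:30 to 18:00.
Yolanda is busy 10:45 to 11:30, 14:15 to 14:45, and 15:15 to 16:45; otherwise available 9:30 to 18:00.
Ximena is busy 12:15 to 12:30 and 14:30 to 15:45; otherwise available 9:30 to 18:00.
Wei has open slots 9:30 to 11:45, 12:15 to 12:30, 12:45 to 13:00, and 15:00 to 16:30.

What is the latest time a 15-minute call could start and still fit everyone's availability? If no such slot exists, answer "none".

10:30

Yolanda free within 09:30–18:00: 09:30–10:45, 11:30–14:15, 14:45–15:15, 16:45–18:00.
Ximena free within 09:30–18:00: 09:30–12:15, 12:30–14:30, 15:45–18:00.
Carlos ∩ Yolanda: 10:00–10:45, 11:45–12:30, 13:45–14:00, 14:45–15:15, 16:45–18:00.
Carlos ∩ Yolanda ∩ Ximena: 10:00–10:45, 11:45–12:15, 13:45–14:00, 16:45–18:00.
Carlos ∩ Yolanda ∩ Ximena ∩ Wei: 10:00–10:45.
Windows ≥ 15 min: 10:00–10:45.
Latest start in the last window 10:00–10:45 is 10:45 − 15 min = 10:30.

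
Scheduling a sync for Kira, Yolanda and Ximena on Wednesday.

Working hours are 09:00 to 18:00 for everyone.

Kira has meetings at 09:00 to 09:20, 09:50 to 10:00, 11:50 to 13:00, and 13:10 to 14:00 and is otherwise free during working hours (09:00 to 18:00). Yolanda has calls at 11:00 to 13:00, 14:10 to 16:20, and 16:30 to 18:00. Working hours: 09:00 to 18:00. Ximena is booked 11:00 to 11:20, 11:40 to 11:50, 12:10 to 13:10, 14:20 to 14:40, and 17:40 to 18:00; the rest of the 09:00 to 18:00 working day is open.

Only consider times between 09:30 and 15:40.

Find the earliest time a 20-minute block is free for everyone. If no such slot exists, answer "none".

09:30

Kira free within 09:00–18:00: 09:20–09:50, 10:00–11:50, 13:00–13:10, 14:00–18:00.
Yolanda free within 09:00–18:00: 09:00–11:00, 13:00–14:10, 16:20–16:30.
Ximena free within 09:00–18:00: 09:00–11:00, 11:20–11:40, 11:50–12:10, 13:10–14:20, 14:40–17:40.
Kira ∩ Yolanda: 09:20–09:50, 10:00–11:00, 13:00–13:10, 14:00–14:10, 16:20–16:30.
Kira ∩ Yolanda ∩ Ximena: 09:20–09:50, 10:00–11:00, 14:00–14:10, 16:20–16:30.
Restricted to 09:30–15:40: 09:30–09:50, 10:00–11:00, 14:00–14:10.
Windows ≥ 20 min: 09:30–09:50, 10:00–11:00.
Earliest such window starts at 09:30.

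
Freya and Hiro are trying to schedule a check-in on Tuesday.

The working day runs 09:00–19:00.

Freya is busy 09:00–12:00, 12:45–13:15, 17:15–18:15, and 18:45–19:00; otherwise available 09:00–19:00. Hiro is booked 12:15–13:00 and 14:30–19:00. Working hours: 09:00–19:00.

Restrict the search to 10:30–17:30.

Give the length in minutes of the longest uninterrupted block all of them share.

75 minutes

Freya free within 09:00–19:00: 12:00–12:45, 13:15–17:15, 18:15–18:45.
Hiro free within 09:00–19:00: 09:00–12:15, 13:00–14:30.
Freya ∩ Hiro: 12:00–12:15, 13:15–14:30.
Restricted to 10:30–17:30: 12:00–12:15, 13:15–14:30.
Common window lengths: 15, 75 min; longest is 75.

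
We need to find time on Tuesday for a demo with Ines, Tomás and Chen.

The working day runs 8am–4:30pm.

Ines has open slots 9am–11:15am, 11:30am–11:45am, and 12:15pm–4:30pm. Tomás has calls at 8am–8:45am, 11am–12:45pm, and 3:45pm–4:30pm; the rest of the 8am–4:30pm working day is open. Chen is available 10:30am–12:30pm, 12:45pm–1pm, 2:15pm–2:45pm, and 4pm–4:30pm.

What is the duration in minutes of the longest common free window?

30 minutes

Tomás free within 08:00–16:30: 08:45–11:00, 12:45–15:45.
Ines ∩ Tomás: 09:00–11:00, 12:45–15:45.
Ines ∩ Tomás ∩ Chen: 10:30–11:00, 12:45–13:00, 14:15–14:45.
Common window lengths: 30, 15, 30 min; longest is 30.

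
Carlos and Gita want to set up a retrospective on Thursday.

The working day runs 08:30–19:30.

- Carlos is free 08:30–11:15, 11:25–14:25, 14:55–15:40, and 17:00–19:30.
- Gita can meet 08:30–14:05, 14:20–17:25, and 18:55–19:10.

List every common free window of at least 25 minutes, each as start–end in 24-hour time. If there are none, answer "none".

08:30–11:15, 11:25–14:05, 14:55–15:40, 17:00–17:25

Carlos ∩ Gita: 08:30–11:15, 11:25–14:05, 14:20–14:25, 14:55–15:40, 17:00–17:25, 18:55–19:10.
Windows ≥ 25 min: 08:30–11:15, 11:25–14:05, 14:55–15:40, 17:00–17:25.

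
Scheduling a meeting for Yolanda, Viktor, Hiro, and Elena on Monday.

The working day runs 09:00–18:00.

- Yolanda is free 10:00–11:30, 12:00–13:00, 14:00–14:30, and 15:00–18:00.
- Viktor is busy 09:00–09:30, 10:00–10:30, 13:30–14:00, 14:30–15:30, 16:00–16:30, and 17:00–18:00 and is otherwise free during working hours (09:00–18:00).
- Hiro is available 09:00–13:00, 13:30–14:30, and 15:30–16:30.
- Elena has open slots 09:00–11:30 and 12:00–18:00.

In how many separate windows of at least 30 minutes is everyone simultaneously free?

4

Viktor free within 09:00–18:00: 09:30–10:00, 10:30–13:30, 14:00–14:30, 15:30–16:00, 16:30–17:00.
Yolanda ∩ Viktor: 10:30–11:30, 12:00–13:00, 14:00–14:30, 15:30–16:00, 16:30–17:00.
Yolanda ∩ Viktor ∩ Hiro: 10:30–11:30, 12:00–13:00, 14:00–14:30, 15:30–16:00.
Yolanda ∩ Viktor ∩ Hiro ∩ Elena: 10:30–11:30, 12:00–13:00, 14:00–14:30, 15:30–16:00.
Windows ≥ 30 min: 10:30–11:30, 12:00–13:00, 14:00–14:30, 15:30–16:00.
That's 4 windows.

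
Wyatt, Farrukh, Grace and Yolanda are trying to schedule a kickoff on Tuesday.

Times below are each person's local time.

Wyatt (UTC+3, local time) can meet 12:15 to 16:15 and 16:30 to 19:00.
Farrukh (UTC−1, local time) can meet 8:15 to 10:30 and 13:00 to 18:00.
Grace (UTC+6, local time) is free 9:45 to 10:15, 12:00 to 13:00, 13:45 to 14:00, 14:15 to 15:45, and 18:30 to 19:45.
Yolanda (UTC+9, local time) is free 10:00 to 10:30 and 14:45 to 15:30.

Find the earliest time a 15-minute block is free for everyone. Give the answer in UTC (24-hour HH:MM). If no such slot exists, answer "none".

none

Wyatt → UTC: 09:15–13:15, 13:30–16:00.
Farrukh → UTC: 09:15–11:30, 14:00–19:00.
Grace → UTC: 03:45–04:15, 06:00–07:00, 07:45–08:00, 08:15–09:45, 12:30–13:45.
Yolanda → UTC: 01:00–01:30, 05:45–06:30.
Wyatt ∩ Farrukh: 09:15–11:30, 14:00–16:00.
Wyatt ∩ Farrukh ∩ Grace: 09:15–09:45.
Wyatt ∩ Farrukh ∩ Grace ∩ Yolanda: (none).
Windows ≥ 15 min: (none).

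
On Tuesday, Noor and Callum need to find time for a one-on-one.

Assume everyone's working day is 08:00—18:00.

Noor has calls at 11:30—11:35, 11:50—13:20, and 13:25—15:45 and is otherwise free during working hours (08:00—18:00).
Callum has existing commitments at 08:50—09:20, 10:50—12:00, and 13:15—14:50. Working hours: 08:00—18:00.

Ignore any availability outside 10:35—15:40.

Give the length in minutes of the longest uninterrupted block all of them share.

15 minutes

Noor free within 08:00–18:00: 08:00–11:30, 11:35–11:50, 13:20–13:25, 15:45–18:00.
Callum free within 08:00–18:00: 08:00–08:50, 09:20–10:50, 12:00–13:15, 14:50–18:00.
Noor ∩ Callum: 08:00–08:50, 09:20–10:50, 15:45–18:00.
Restricted to 10:35–15:40: 10:35–10:50.
Single common window of 15 minutes.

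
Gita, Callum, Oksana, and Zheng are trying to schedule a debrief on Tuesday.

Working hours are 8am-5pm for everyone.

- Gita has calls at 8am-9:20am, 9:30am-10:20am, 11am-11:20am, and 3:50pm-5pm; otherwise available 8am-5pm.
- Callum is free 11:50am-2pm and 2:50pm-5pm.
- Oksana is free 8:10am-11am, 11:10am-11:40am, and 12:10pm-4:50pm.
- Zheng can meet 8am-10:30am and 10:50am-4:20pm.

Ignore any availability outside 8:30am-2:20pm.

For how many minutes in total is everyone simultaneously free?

110 minutes

Gita free within 08:00–17:00: 09:20–09:30, 10:20–11:00, 11:20–15:50.
Gita ∩ Callum: 11:50–14:00, 14:50–15:50.
Gita ∩ Callum ∩ Oksana: 12:10–14:00, 14:50–15:50.
Gita ∩ Callum ∩ Oksana ∩ Zheng: 12:10–14:00, 14:50–15:50.
Restricted to 08:30–14:20: 12:10–14:00.
Total common minutes: 110.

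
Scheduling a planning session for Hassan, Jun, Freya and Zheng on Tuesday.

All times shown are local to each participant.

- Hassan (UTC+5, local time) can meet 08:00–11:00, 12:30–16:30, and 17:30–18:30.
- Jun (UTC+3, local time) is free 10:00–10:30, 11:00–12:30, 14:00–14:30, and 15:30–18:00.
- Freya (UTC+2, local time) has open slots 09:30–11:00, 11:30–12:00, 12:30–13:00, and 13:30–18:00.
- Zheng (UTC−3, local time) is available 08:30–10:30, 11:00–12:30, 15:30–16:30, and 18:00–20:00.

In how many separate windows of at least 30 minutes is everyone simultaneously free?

1

Hassan → UTC: 03:00–06:00, 07:30–11:30, 12:30–13:30.
Jun → UTC: 07:00–07:30, 08:00–09:30, 11:00–11:30, 12:30–15:00.
Freya → UTC: 07:30–09:00, 09:30–10:00, 10:30–11:00, 11:30–16:00.
Zheng → UTC: 11:30–13:30, 14:00–15:30, 18:30–19:30, 21:00–23:00.
Hassan ∩ Jun: 08:00–09:30, 11:00–11:30, 12:30–13:30.
Hassan ∩ Jun ∩ Freya: 08:00–09:00, 12:30–13:30.
Hassan ∩ Jun ∩ Freya ∩ Zheng: 12:30–13:30.
Windows ≥ 30 min: 12:30–13:30.
That's 1 window.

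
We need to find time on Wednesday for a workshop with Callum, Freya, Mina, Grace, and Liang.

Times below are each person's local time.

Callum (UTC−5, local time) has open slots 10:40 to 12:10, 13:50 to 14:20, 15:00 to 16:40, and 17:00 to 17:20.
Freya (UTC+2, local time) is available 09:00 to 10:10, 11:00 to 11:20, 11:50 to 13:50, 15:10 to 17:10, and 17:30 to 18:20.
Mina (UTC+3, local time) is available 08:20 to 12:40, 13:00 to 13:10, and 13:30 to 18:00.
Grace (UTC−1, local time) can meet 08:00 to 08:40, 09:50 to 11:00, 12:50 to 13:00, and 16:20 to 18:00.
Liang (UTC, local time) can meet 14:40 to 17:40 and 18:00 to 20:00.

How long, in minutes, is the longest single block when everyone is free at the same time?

0 minutes

Callum → UTC: 15:40–17:10, 18:50–19:20, 20:00–21:40, 22:00–22:20.
Freya → UTC: 07:00–08:10, 09:00–09:20, 09:50–11:50, 13:10–15:10, 15:30–16:20.
Mina → UTC: 05:20–09:40, 10:00–10:10, 10:30–15:00.
Grace → UTC: 09:00–09:40, 10:50–12:00, 13:50–14:00, 17:20–19:00.
Liang → UTC: 14:40–17:40, 18:00–20:00.
Callum ∩ Freya: 15:40–16:20.
Callum ∩ Freya ∩ Mina: (none).
Callum ∩ Freya ∩ Mina ∩ Grace: (none).
Callum ∩ Freya ∩ Mina ∩ Grace ∩ Liang: (none).
No common window.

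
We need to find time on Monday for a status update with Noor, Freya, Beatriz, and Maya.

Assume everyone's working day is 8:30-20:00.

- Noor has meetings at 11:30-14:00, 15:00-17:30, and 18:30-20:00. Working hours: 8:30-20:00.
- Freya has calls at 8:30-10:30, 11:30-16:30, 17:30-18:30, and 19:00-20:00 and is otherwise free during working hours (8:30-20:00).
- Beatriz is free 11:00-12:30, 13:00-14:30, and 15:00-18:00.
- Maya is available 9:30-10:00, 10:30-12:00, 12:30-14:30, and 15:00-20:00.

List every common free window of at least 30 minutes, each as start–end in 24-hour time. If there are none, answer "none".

11:00–11:30

Noor free within 08:30–20:00: 08:30–11:30, 14:00–15:00, 17:30–18:30.
Freya free within 08:30–20:00: 10:30–11:30, 16:30–17:30, 18:30–19:00.
Noor ∩ Freya: 10:30–11:30.
Noor ∩ Freya ∩ Beatriz: 11:00–11:30.
Noor ∩ Freya ∩ Beatriz ∩ Maya: 11:00–11:30.
Windows ≥ 30 min: 11:00–11:30.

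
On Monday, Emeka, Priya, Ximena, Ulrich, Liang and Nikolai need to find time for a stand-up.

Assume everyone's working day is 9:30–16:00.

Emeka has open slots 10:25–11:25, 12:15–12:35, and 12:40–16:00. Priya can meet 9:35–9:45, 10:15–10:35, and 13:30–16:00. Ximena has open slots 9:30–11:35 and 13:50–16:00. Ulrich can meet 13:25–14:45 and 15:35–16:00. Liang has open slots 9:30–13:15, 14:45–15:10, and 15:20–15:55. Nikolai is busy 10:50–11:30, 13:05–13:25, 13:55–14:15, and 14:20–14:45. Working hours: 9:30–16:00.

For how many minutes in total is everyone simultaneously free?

20 minutes

Nikolai free within 09:30–16:00: 09:30–10:50, 11:30–13:05, 13:25–13:55, 14:15–14:20, 14:45–16:00.
Emeka ∩ Priya: 10:25–10:35, 13:30–16:00.
Emeka ∩ Priya ∩ Ximena: 10:25–10:35, 13:50–16:00.
Emeka ∩ Priya ∩ Ximena ∩ Ulrich: 13:50–14:45, 15:35–16:00.
Emeka ∩ Priya ∩ Ximena ∩ Ulrich ∩ Liang: 15:35–15:55.
Emeka ∩ Priya ∩ Ximena ∩ Ulrich ∩ Liang ∩ Nikolai: 15:35–15:55.
Total common minutes: 20.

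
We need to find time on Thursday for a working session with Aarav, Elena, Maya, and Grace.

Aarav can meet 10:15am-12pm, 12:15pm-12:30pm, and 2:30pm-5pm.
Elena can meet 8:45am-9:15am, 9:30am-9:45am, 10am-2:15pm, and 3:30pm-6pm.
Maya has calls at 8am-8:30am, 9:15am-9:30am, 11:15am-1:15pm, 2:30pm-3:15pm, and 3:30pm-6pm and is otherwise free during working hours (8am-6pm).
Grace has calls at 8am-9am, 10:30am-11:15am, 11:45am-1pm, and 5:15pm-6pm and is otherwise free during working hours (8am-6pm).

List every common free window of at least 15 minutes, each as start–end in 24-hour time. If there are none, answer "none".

10:15–10:30

Maya free within 08:00–18:00: 08:30–09:15, 09:30–11:15, 13:15–14:30, 15:15–15:30.
Grace free within 08:00–18:00: 09:00–10:30, 11:15–11:45, 13:00–17:15.
Aarav ∩ Elena: 10:15–12:00, 12:15–12:30, 15:30–17:00.
Aarav ∩ Elena ∩ Maya: 10:15–11:15.
Aarav ∩ Elena ∩ Maya ∩ Grace: 10:15–10:30.
Windows ≥ 15 min: 10:15–10:30.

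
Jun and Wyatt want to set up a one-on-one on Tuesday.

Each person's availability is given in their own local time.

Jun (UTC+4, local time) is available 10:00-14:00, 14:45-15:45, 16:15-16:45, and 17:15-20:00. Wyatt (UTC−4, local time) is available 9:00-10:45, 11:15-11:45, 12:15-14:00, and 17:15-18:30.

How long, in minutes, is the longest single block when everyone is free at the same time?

Jun → UTC: 06:00–10:00, 10:45–11:45, 12:15–12:45, 13:15–16:00.
Wyatt → UTC: 13:00–14:45, 15:15–15:45, 16:15–18:00, 21:15–22:30.
Jun ∩ Wyatt: 13:15–14:45, 15:15–15:45.
Common window lengths: 90, 30 min; longest is 90.

90 minutes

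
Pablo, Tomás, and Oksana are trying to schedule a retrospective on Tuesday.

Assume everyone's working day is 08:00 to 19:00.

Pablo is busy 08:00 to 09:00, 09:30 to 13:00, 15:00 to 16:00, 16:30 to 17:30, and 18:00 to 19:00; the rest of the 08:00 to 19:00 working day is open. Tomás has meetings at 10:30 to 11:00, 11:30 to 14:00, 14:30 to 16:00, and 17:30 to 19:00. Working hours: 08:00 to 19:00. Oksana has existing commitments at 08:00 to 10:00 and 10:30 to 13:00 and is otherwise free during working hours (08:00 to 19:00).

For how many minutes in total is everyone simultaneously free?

Pablo free within 08:00–19:00: 09:00–09:30, 13:00–15:00, 16:00–16:30, 17:30–18:00.
Tomás free within 08:00–19:00: 08:00–10:30, 11:00–11:30, 14:00–14:30, 16:00–17:30.
Oksana free within 08:00–19:00: 10:00–10:30, 13:00–19:00.
Pablo ∩ Tomás: 09:00–09:30, 14:00–14:30, 16:00–16:30.
Pablo ∩ Tomás ∩ Oksana: 14:00–14:30, 16:00–16:30.
Total common minutes: 30 + 30 = 60.

60 minutes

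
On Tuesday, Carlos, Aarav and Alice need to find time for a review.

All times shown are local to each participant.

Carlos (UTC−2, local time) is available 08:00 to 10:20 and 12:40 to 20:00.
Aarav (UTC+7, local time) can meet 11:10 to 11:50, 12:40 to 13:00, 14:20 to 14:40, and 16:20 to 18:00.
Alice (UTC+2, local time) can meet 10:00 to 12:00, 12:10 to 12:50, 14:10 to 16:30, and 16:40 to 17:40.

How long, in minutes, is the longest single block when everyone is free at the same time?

40 minutes

Carlos → UTC: 10:00–12:20, 14:40–22:00.
Aarav → UTC: 04:10–04:50, 05:40–06:00, 07:20–07:40, 09:20–11:00.
Alice → UTC: 08:00–10:00, 10:10–10:50, 12:10–14:30, 14:40–15:40.
Carlos ∩ Aarav: 10:00–11:00.
Carlos ∩ Aarav ∩ Alice: 10:10–10:50.
Single common window of 40 minutes.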